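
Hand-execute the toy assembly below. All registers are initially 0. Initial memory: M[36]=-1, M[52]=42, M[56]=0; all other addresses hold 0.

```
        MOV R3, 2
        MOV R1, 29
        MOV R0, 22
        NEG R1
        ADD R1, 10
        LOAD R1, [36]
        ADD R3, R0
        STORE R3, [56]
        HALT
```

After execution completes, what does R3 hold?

R3=2
R1=29
R0=22
R1=-(29)=-29
R1=(-29)+10=-19
R1=M[36]=-1
R3=2+22=24
STORE R3, [56] → M[56]=24
halt.

24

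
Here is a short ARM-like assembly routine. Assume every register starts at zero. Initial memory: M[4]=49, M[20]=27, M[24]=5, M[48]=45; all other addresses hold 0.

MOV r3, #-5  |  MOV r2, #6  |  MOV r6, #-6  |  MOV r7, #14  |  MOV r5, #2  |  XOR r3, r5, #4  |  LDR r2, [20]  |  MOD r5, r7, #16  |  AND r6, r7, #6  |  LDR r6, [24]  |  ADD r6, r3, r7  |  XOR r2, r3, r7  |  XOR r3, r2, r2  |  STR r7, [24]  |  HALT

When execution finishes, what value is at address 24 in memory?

after MOV r3, #-5: r3=-5
after MOV r2, #6: r2=6
after MOV r6, #-6: r6=-6
after MOV r7, #14: r7=14
after MOV r5, #2: r5=2
after XOR r3, r5, #4: r3=2^4=6
after LDR r2, [20]: r2=M[20]=27
after MOD r5, r7, #16: r5=14%16=14
after AND r6, r7, #6: r6=14&6=6
after LDR r6, [24]: r6=M[24]=5
after ADD r6, r3, r7: r6=6+14=20
after XOR r2, r3, r7: r2=6^14=8
after XOR r3, r2, r2: r3=8^8=0
STR r7, [24] → M[24]=14
halt.

14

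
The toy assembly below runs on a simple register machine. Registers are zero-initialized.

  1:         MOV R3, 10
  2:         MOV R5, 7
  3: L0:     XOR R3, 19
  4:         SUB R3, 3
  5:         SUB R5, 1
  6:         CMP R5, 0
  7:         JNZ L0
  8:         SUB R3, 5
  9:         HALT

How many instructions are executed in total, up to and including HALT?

39

MOV R3, 10 → R3=10
MOV R5, 7 → R5=7
XOR R3, 19 → R3=10^19=25
SUB R3, 3 → R3=25-3=22
SUB R5, 1 → R5=7-1=6
CMP R5, 0  (cmp 6,0)
JNZ L0: taken
XOR R3, 19 → R3=22^19=5
SUB R3, 3 → R3=5-3=2
SUB R5, 1 → R5=6-1=5
CMP R5, 0  (cmp 5,0)
JNZ L0: taken
XOR R3, 19 → R3=2^19=17
SUB R3, 3 → R3=17-3=14
SUB R5, 1 → R5=5-1=4
CMP R5, 0  (cmp 4,0)
JNZ L0: taken
XOR R3, 19 → R3=14^19=29
SUB R3, 3 → R3=29-3=26
SUB R5, 1 → R5=4-1=3
CMP R5, 0  (cmp 3,0)
JNZ L0: taken
XOR R3, 19 → R3=26^19=9
SUB R3, 3 → R3=9-3=6
SUB R5, 1 → R5=3-1=2
CMP R5, 0  (cmp 2,0)
JNZ L0: taken
XOR R3, 19 → R3=6^19=21
SUB R3, 3 → R3=21-3=18
SUB R5, 1 → R5=2-1=1
CMP R5, 0  (cmp 1,0)
JNZ L0: taken
XOR R3, 19 → R3=18^19=1
SUB R3, 3 → R3=1-3=-2
SUB R5, 1 → R5=1-1=0
CMP R5, 0  (cmp 0,0)
JNZ L0: not taken
SUB R3, 5 → R3=(-2)-5=-7
halt.
Total executed instructions: 39.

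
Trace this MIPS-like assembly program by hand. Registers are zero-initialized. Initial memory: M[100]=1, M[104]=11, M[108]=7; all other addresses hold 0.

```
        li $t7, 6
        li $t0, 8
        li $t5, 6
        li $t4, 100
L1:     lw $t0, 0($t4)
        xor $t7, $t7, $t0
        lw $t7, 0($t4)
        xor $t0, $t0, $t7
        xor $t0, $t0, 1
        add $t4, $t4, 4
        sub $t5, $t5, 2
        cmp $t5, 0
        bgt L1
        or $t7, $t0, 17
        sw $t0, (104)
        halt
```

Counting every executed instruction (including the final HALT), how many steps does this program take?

after li $t7, 6: $t7=6
after li $t0, 8: $t0=8
after li $t5, 6: $t5=6
after li $t4, 100: $t4=100
after lw $t0, 0($t4): $t0=M[100]=1
after xor $t7, $t7, $t0: $t7=6^1=7
after lw $t7, 0($t4): $t7=M[100]=1
after xor $t0, $t0, $t7: $t0=1^1=0
after xor $t0, $t0, 1: $t0=0^1=1
after add $t4, $t4, 4: $t4=100+4=104
after sub $t5, $t5, 2: $t5=6-2=4
cmp $t5, 0  (cmp 4,0)
bgt L1: taken
after lw $t0, 0($t4): $t0=M[104]=11
after xor $t7, $t7, $t0: $t7=1^11=10
after lw $t7, 0($t4): $t7=M[104]=11
after xor $t0, $t0, $t7: $t0=11^11=0
after xor $t0, $t0, 1: $t0=0^1=1
after add $t4, $t4, 4: $t4=104+4=108
after sub $t5, $t5, 2: $t5=4-2=2
cmp $t5, 0  (cmp 2,0)
bgt L1: taken
after lw $t0, 0($t4): $t0=M[108]=7
after xor $t7, $t7, $t0: $t7=11^7=12
after lw $t7, 0($t4): $t7=M[108]=7
after xor $t0, $t0, $t7: $t0=7^7=0
after xor $t0, $t0, 1: $t0=0^1=1
after add $t4, $t4, 4: $t4=108+4=112
after sub $t5, $t5, 2: $t5=2-2=0
cmp $t5, 0  (cmp 0,0)
bgt L1: not taken
after or $t7, $t0, 17: $t7=1|17=17
sw $t0, (104) → M[104]=1
halt.
Total executed instructions: 34.

34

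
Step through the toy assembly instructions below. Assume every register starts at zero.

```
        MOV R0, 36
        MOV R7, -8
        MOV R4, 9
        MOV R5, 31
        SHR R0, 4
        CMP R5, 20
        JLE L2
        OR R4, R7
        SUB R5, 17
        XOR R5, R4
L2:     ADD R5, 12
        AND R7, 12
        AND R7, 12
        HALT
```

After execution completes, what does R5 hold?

after MOV R0, 36: R0=36
after MOV R7, -8: R7=-8
after MOV R4, 9: R4=9
after MOV R5, 31: R5=31
after SHR R0, 4: R0=36>>4=2
CMP R5, 20  (cmp 31,20)
JLE L2: not taken
after OR R4, R7: R4=9|(-8)=-7
after SUB R5, 17: R5=31-17=14
after XOR R5, R4: R5=14^(-7)=-9
after ADD R5, 12: R5=(-9)+12=3
after AND R7, 12: R7=(-8)&12=8
after AND R7, 12: R7=8&12=8
halt.

3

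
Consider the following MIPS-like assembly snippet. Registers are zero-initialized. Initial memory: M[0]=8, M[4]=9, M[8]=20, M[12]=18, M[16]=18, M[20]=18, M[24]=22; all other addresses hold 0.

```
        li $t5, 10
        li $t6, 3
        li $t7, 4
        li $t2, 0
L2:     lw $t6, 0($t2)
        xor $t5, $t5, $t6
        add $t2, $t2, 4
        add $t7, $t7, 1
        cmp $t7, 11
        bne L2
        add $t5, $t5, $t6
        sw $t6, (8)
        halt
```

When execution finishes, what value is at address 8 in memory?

$t5=10
$t6=3
$t7=4
$t2=0
$t6=M[0]=8
$t5=10^8=2
$t2=0+4=4
$t7=4+1=5
cmp $t7, 11  (cmp 5,11)
bne L2: taken
$t6=M[4]=9
$t5=2^9=11
$t2=4+4=8
$t7=5+1=6
cmp $t7, 11  (cmp 6,11)
bne L2: taken
$t6=M[8]=20
$t5=11^20=31
$t2=8+4=12
$t7=6+1=7
cmp $t7, 11  (cmp 7,11)
bne L2: taken
$t6=M[12]=18
$t5=31^18=13
$t2=12+4=16
$t7=7+1=8
cmp $t7, 11  (cmp 8,11)
bne L2: taken
$t6=M[16]=18
$t5=13^18=31
$t2=16+4=20
$t7=8+1=9
cmp $t7, 11  (cmp 9,11)
bne L2: taken
$t6=M[20]=18
$t5=31^18=13
$t2=20+4=24
$t7=9+1=10
cmp $t7, 11  (cmp 10,11)
bne L2: taken
$t6=M[24]=22
$t5=13^22=27
$t2=24+4=28
$t7=10+1=11
cmp $t7, 11  (cmp 11,11)
bne L2: not taken
$t5=27+22=49
sw $t6, (8) → M[8]=22
halt.

22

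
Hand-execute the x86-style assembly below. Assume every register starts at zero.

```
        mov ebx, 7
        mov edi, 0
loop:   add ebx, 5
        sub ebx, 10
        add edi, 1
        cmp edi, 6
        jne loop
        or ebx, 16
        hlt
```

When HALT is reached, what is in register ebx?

ebx=7
edi=0
ebx=7+5=12
ebx=12-10=2
edi=0+1=1
cmp edi, 6  (cmp 1,6)
jne loop: taken
ebx=2+5=7
ebx=7-10=-3
edi=1+1=2
cmp edi, 6  (cmp 2,6)
jne loop: taken
ebx=(-3)+5=2
ebx=2-10=-8
edi=2+1=3
cmp edi, 6  (cmp 3,6)
jne loop: taken
ebx=(-8)+5=-3
ebx=(-3)-10=-13
edi=3+1=4
cmp edi, 6  (cmp 4,6)
jne loop: taken
ebx=(-13)+5=-8
ebx=(-8)-10=-18
edi=4+1=5
cmp edi, 6  (cmp 5,6)
jne loop: taken
ebx=(-18)+5=-13
ebx=(-13)-10=-23
edi=5+1=6
cmp edi, 6  (cmp 6,6)
jne loop: not taken
ebx=(-23)|16=-7
halt.

-7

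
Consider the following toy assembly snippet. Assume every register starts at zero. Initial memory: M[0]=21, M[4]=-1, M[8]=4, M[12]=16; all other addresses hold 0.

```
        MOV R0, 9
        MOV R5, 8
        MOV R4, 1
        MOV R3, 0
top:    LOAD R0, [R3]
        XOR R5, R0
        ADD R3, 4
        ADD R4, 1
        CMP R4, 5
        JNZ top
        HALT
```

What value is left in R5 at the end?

-10

R0=9
R5=8
R4=1
R3=0
R0=M[0]=21
R5=8^21=29
R3=0+4=4
R4=1+1=2
CMP R4, 5  (cmp 2,5)
JNZ top: taken
R0=M[4]=-1
R5=29^(-1)=-30
R3=4+4=8
R4=2+1=3
CMP R4, 5  (cmp 3,5)
JNZ top: taken
R0=M[8]=4
R5=(-30)^4=-26
R3=8+4=12
R4=3+1=4
CMP R4, 5  (cmp 4,5)
JNZ top: taken
R0=M[12]=16
R5=(-26)^16=-10
R3=12+4=16
R4=4+1=5
CMP R4, 5  (cmp 5,5)
JNZ top: not taken
halt.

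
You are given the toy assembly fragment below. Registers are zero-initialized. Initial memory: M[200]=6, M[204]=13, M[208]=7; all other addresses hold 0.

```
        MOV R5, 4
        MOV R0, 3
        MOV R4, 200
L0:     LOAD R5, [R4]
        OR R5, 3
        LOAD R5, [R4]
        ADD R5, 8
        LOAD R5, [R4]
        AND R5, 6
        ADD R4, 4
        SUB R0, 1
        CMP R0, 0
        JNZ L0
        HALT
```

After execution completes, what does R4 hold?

212

R5=4
R0=3
R4=200
R5=M[200]=6
R5=6|3=7
R5=M[200]=6
R5=6+8=14
R5=M[200]=6
R5=6&6=6
R4=200+4=204
R0=3-1=2
CMP R0, 0  (cmp 2,0)
JNZ L0: taken
R5=M[204]=13
R5=13|3=15
R5=M[204]=13
R5=13+8=21
R5=M[204]=13
R5=13&6=4
R4=204+4=208
R0=2-1=1
CMP R0, 0  (cmp 1,0)
JNZ L0: taken
R5=M[208]=7
R5=7|3=7
R5=M[208]=7
R5=7+8=15
R5=M[208]=7
R5=7&6=6
R4=208+4=212
R0=1-1=0
CMP R0, 0  (cmp 0,0)
JNZ L0: not taken
halt.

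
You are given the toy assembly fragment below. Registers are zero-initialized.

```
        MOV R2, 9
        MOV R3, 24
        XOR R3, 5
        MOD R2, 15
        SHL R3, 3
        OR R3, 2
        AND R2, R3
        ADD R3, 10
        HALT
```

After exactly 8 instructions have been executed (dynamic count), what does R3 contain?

244

R2=9
R3=24
R3=24^5=29
R2=9%15=9
R3=29<<3=232
R3=232|2=234
R2=9&234=8
R3=234+10=244
After step 8: R3 = 244.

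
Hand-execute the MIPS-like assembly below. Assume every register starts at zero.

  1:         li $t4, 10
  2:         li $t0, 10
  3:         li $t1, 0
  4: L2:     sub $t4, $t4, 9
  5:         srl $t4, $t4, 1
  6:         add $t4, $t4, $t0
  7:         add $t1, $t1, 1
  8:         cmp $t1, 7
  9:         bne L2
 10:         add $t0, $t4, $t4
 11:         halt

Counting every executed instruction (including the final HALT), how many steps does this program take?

after li $t4, 10: $t4=10
after li $t0, 10: $t0=10
after li $t1, 0: $t1=0
after sub $t4, $t4, 9: $t4=10-9=1
after srl $t4, $t4, 1: $t4=1>>1=0
after add $t4, $t4, $t0: $t4=0+10=10
after add $t1, $t1, 1: $t1=0+1=1
cmp $t1, 7  (cmp 1,7)
bne L2: taken
after sub $t4, $t4, 9: $t4=10-9=1
after srl $t4, $t4, 1: $t4=1>>1=0
after add $t4, $t4, $t0: $t4=0+10=10
after add $t1, $t1, 1: $t1=1+1=2
cmp $t1, 7  (cmp 2,7)
bne L2: taken
after sub $t4, $t4, 9: $t4=10-9=1
after srl $t4, $t4, 1: $t4=1>>1=0
after add $t4, $t4, $t0: $t4=0+10=10
after add $t1, $t1, 1: $t1=2+1=3
cmp $t1, 7  (cmp 3,7)
bne L2: taken
after sub $t4, $t4, 9: $t4=10-9=1
after srl $t4, $t4, 1: $t4=1>>1=0
after add $t4, $t4, $t0: $t4=0+10=10
after add $t1, $t1, 1: $t1=3+1=4
cmp $t1, 7  (cmp 4,7)
bne L2: taken
after sub $t4, $t4, 9: $t4=10-9=1
after srl $t4, $t4, 1: $t4=1>>1=0
after add $t4, $t4, $t0: $t4=0+10=10
after add $t1, $t1, 1: $t1=4+1=5
cmp $t1, 7  (cmp 5,7)
bne L2: taken
after sub $t4, $t4, 9: $t4=10-9=1
after srl $t4, $t4, 1: $t4=1>>1=0
after add $t4, $t4, $t0: $t4=0+10=10
after add $t1, $t1, 1: $t1=5+1=6
cmp $t1, 7  (cmp 6,7)
bne L2: taken
after sub $t4, $t4, 9: $t4=10-9=1
after srl $t4, $t4, 1: $t4=1>>1=0
after add $t4, $t4, $t0: $t4=0+10=10
after add $t1, $t1, 1: $t1=6+1=7
cmp $t1, 7  (cmp 7,7)
bne L2: not taken
after add $t0, $t4, $t4: $t0=10+10=20
halt.
Total executed instructions: 47.

47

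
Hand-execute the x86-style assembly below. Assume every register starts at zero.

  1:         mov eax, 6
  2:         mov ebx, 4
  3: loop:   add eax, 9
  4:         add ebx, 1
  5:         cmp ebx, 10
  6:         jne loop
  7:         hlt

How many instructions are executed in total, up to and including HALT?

27

after mov eax, 6: eax=6
after mov ebx, 4: ebx=4
after add eax, 9: eax=6+9=15
after add ebx, 1: ebx=4+1=5
cmp ebx, 10  (cmp 5,10)
jne loop: taken
after add eax, 9: eax=15+9=24
after add ebx, 1: ebx=5+1=6
cmp ebx, 10  (cmp 6,10)
jne loop: taken
after add eax, 9: eax=24+9=33
after add ebx, 1: ebx=6+1=7
cmp ebx, 10  (cmp 7,10)
jne loop: taken
after add eax, 9: eax=33+9=42
after add ebx, 1: ebx=7+1=8
cmp ebx, 10  (cmp 8,10)
jne loop: taken
after add eax, 9: eax=42+9=51
after add ebx, 1: ebx=8+1=9
cmp ebx, 10  (cmp 9,10)
jne loop: taken
after add eax, 9: eax=51+9=60
after add ebx, 1: ebx=9+1=10
cmp ebx, 10  (cmp 10,10)
jne loop: not taken
halt.
Total executed instructions: 27.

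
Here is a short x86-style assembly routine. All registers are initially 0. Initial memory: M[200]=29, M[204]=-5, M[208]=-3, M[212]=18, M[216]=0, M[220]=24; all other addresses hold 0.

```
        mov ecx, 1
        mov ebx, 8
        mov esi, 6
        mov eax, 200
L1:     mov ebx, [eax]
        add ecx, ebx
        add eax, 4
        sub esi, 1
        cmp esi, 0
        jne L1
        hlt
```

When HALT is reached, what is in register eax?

after mov ecx, 1: ecx=1
after mov ebx, 8: ebx=8
after mov esi, 6: esi=6
after mov eax, 200: eax=200
after mov ebx, [eax]: ebx=M[200]=29
after add ecx, ebx: ecx=1+29=30
after add eax, 4: eax=200+4=204
after sub esi, 1: esi=6-1=5
cmp esi, 0  (cmp 5,0)
jne L1: taken
after mov ebx, [eax]: ebx=M[204]=-5
after add ecx, ebx: ecx=30+(-5)=25
after add eax, 4: eax=204+4=208
after sub esi, 1: esi=5-1=4
cmp esi, 0  (cmp 4,0)
jne L1: taken
after mov ebx, [eax]: ebx=M[208]=-3
after add ecx, ebx: ecx=25+(-3)=22
after add eax, 4: eax=208+4=212
after sub esi, 1: esi=4-1=3
cmp esi, 0  (cmp 3,0)
jne L1: taken
after mov ebx, [eax]: ebx=M[212]=18
after add ecx, ebx: ecx=22+18=40
after add eax, 4: eax=212+4=216
after sub esi, 1: esi=3-1=2
cmp esi, 0  (cmp 2,0)
jne L1: taken
after mov ebx, [eax]: ebx=M[216]=0
after add ecx, ebx: ecx=40+0=40
after add eax, 4: eax=216+4=220
after sub esi, 1: esi=2-1=1
cmp esi, 0  (cmp 1,0)
jne L1: taken
after mov ebx, [eax]: ebx=M[220]=24
after add ecx, ebx: ecx=40+24=64
after add eax, 4: eax=220+4=224
after sub esi, 1: esi=1-1=0
cmp esi, 0  (cmp 0,0)
jne L1: not taken
halt.

224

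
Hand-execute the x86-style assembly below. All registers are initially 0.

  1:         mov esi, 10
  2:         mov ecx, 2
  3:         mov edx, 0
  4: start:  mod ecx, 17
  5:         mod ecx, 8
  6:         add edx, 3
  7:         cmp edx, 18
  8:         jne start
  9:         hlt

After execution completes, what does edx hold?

after mov esi, 10: esi=10
after mov ecx, 2: ecx=2
after mov edx, 0: edx=0
after mod ecx, 17: ecx=2%17=2
after mod ecx, 8: ecx=2%8=2
after add edx, 3: edx=0+3=3
cmp edx, 18  (cmp 3,18)
jne start: taken
after mod ecx, 17: ecx=2%17=2
after mod ecx, 8: ecx=2%8=2
after add edx, 3: edx=3+3=6
cmp edx, 18  (cmp 6,18)
jne start: taken
after mod ecx, 17: ecx=2%17=2
after mod ecx, 8: ecx=2%8=2
after add edx, 3: edx=6+3=9
cmp edx, 18  (cmp 9,18)
jne start: taken
after mod ecx, 17: ecx=2%17=2
after mod ecx, 8: ecx=2%8=2
after add edx, 3: edx=9+3=12
cmp edx, 18  (cmp 12,18)
jne start: taken
after mod ecx, 17: ecx=2%17=2
after mod ecx, 8: ecx=2%8=2
after add edx, 3: edx=12+3=15
cmp edx, 18  (cmp 15,18)
jne start: taken
after mod ecx, 17: ecx=2%17=2
after mod ecx, 8: ecx=2%8=2
after add edx, 3: edx=15+3=18
cmp edx, 18  (cmp 18,18)
jne start: not taken
halt.

18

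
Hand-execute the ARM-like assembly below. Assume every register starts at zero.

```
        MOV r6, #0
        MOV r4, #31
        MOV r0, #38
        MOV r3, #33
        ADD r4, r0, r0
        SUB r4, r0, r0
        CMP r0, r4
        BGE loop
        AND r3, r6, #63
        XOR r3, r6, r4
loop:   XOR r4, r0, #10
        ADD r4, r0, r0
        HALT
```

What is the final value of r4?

r6=0
r4=31
r0=38
r3=33
r4=38+38=76
r4=38-38=0
CMP r0, r4  (cmp 38,0)
BGE loop: taken
r4=38^10=44
r4=38+38=76
halt.

76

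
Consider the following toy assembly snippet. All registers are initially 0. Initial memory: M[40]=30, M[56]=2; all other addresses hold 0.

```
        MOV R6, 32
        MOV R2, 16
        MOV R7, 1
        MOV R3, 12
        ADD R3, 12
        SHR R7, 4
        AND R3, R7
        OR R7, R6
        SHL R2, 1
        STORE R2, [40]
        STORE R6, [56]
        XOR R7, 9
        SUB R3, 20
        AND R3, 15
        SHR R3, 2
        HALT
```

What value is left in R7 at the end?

after MOV R6, 32: R6=32
after MOV R2, 16: R2=16
after MOV R7, 1: R7=1
after MOV R3, 12: R3=12
after ADD R3, 12: R3=12+12=24
after SHR R7, 4: R7=1>>4=0
after AND R3, R7: R3=24&0=0
after OR R7, R6: R7=0|32=32
after SHL R2, 1: R2=16<<1=32
STORE R2, [40] → M[40]=32
STORE R6, [56] → M[56]=32
after XOR R7, 9: R7=32^9=41
after SUB R3, 20: R3=0-20=-20
after AND R3, 15: R3=(-20)&15=12
after SHR R3, 2: R3=12>>2=3
halt.

41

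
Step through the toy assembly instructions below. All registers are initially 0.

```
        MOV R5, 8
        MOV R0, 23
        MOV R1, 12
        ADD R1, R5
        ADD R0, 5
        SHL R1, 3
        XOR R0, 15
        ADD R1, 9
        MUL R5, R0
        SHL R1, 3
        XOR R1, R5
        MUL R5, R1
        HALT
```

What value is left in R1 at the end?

MOV R5, 8 → R5=8
MOV R0, 23 → R0=23
MOV R1, 12 → R1=12
ADD R1, R5 → R1=12+8=20
ADD R0, 5 → R0=23+5=28
SHL R1, 3 → R1=20<<3=160
XOR R0, 15 → R0=28^15=19
ADD R1, 9 → R1=160+9=169
MUL R5, R0 → R5=8*19=152
SHL R1, 3 → R1=169<<3=1352
XOR R1, R5 → R1=1352^152=1488
MUL R5, R1 → R5=152*1488=226176
halt.

1488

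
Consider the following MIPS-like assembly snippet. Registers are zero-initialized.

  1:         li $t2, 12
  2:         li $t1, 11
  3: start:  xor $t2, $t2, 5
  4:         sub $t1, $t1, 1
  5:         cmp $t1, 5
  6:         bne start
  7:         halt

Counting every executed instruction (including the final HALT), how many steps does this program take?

27

after li $t2, 12: $t2=12
after li $t1, 11: $t1=11
after xor $t2, $t2, 5: $t2=12^5=9
after sub $t1, $t1, 1: $t1=11-1=10
cmp $t1, 5  (cmp 10,5)
bne start: taken
after xor $t2, $t2, 5: $t2=9^5=12
after sub $t1, $t1, 1: $t1=10-1=9
cmp $t1, 5  (cmp 9,5)
bne start: taken
after xor $t2, $t2, 5: $t2=12^5=9
after sub $t1, $t1, 1: $t1=9-1=8
cmp $t1, 5  (cmp 8,5)
bne start: taken
after xor $t2, $t2, 5: $t2=9^5=12
after sub $t1, $t1, 1: $t1=8-1=7
cmp $t1, 5  (cmp 7,5)
bne start: taken
after xor $t2, $t2, 5: $t2=12^5=9
after sub $t1, $t1, 1: $t1=7-1=6
cmp $t1, 5  (cmp 6,5)
bne start: taken
after xor $t2, $t2, 5: $t2=9^5=12
after sub $t1, $t1, 1: $t1=6-1=5
cmp $t1, 5  (cmp 5,5)
bne start: not taken
halt.
Total executed instructions: 27.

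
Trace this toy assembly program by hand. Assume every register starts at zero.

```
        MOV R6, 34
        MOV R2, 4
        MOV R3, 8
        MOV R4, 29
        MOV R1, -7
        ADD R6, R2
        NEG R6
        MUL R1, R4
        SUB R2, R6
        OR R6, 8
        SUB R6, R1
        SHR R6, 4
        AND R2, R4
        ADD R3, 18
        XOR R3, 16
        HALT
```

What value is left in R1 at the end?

after MOV R6, 34: R6=34
after MOV R2, 4: R2=4
after MOV R3, 8: R3=8
after MOV R4, 29: R4=29
after MOV R1, -7: R1=-7
after ADD R6, R2: R6=34+4=38
after NEG R6: R6=-(38)=-38
after MUL R1, R4: R1=(-7)*29=-203
after SUB R2, R6: R2=4-(-38)=42
after OR R6, 8: R6=(-38)|8=-38
after SUB R6, R1: R6=(-38)-(-203)=165
after SHR R6, 4: R6=165>>4=10
after AND R2, R4: R2=42&29=8
after ADD R3, 18: R3=8+18=26
after XOR R3, 16: R3=26^16=10
halt.

-203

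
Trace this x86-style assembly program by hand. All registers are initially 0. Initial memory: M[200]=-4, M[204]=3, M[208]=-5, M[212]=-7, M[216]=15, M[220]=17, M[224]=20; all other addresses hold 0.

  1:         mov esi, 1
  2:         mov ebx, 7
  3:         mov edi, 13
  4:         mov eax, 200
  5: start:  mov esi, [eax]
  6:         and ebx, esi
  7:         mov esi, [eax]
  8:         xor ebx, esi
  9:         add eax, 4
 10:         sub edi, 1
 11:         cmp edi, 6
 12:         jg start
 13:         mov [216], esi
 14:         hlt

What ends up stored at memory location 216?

20

mov esi, 1 → esi=1
mov ebx, 7 → ebx=7
mov edi, 13 → edi=13
mov eax, 200 → eax=200
mov esi, [eax] → esi=M[200]=-4
and ebx, esi → ebx=7&(-4)=4
mov esi, [eax] → esi=M[200]=-4
xor ebx, esi → ebx=4^(-4)=-8
add eax, 4 → eax=200+4=204
sub edi, 1 → edi=13-1=12
cmp edi, 6  (cmp 12,6)
jg start: taken
mov esi, [eax] → esi=M[204]=3
and ebx, esi → ebx=(-8)&3=0
mov esi, [eax] → esi=M[204]=3
xor ebx, esi → ebx=0^3=3
add eax, 4 → eax=204+4=208
sub edi, 1 → edi=12-1=11
cmp edi, 6  (cmp 11,6)
jg start: taken
mov esi, [eax] → esi=M[208]=-5
and ebx, esi → ebx=3&(-5)=3
mov esi, [eax] → esi=M[208]=-5
xor ebx, esi → ebx=3^(-5)=-8
add eax, 4 → eax=208+4=212
sub edi, 1 → edi=11-1=10
cmp edi, 6  (cmp 10,6)
jg start: taken
mov esi, [eax] → esi=M[212]=-7
and ebx, esi → ebx=(-8)&(-7)=-8
mov esi, [eax] → esi=M[212]=-7
xor ebx, esi → ebx=(-8)^(-7)=1
add eax, 4 → eax=212+4=216
sub edi, 1 → edi=10-1=9
cmp edi, 6  (cmp 9,6)
jg start: taken
mov esi, [eax] → esi=M[216]=15
and ebx, esi → ebx=1&15=1
mov esi, [eax] → esi=M[216]=15
xor ebx, esi → ebx=1^15=14
add eax, 4 → eax=216+4=220
sub edi, 1 → edi=9-1=8
cmp edi, 6  (cmp 8,6)
jg start: taken
mov esi, [eax] → esi=M[220]=17
and ebx, esi → ebx=14&17=0
mov esi, [eax] → esi=M[220]=17
xor ebx, esi → ebx=0^17=17
add eax, 4 → eax=220+4=224
sub edi, 1 → edi=8-1=7
cmp edi, 6  (cmp 7,6)
jg start: taken
mov esi, [eax] → esi=M[224]=20
and ebx, esi → ebx=17&20=16
mov esi, [eax] → esi=M[224]=20
xor ebx, esi → ebx=16^20=4
add eax, 4 → eax=224+4=228
sub edi, 1 → edi=7-1=6
cmp edi, 6  (cmp 6,6)
jg start: not taken
mov [216], esi → M[216]=20
halt.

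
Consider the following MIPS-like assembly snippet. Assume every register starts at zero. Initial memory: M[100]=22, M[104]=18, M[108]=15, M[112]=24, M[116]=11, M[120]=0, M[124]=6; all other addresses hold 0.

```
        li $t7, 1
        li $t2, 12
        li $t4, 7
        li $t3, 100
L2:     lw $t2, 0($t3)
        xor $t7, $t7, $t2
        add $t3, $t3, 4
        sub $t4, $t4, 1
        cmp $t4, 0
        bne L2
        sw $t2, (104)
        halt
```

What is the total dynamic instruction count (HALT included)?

after li $t7, 1: $t7=1
after li $t2, 12: $t2=12
after li $t4, 7: $t4=7
after li $t3, 100: $t3=100
after lw $t2, 0($t3): $t2=M[100]=22
after xor $t7, $t7, $t2: $t7=1^22=23
after add $t3, $t3, 4: $t3=100+4=104
after sub $t4, $t4, 1: $t4=7-1=6
cmp $t4, 0  (cmp 6,0)
bne L2: taken
after lw $t2, 0($t3): $t2=M[104]=18
after xor $t7, $t7, $t2: $t7=23^18=5
after add $t3, $t3, 4: $t3=104+4=108
after sub $t4, $t4, 1: $t4=6-1=5
cmp $t4, 0  (cmp 5,0)
bne L2: taken
after lw $t2, 0($t3): $t2=M[108]=15
after xor $t7, $t7, $t2: $t7=5^15=10
after add $t3, $t3, 4: $t3=108+4=112
after sub $t4, $t4, 1: $t4=5-1=4
cmp $t4, 0  (cmp 4,0)
bne L2: taken
after lw $t2, 0($t3): $t2=M[112]=24
after xor $t7, $t7, $t2: $t7=10^24=18
after add $t3, $t3, 4: $t3=112+4=116
after sub $t4, $t4, 1: $t4=4-1=3
cmp $t4, 0  (cmp 3,0)
bne L2: taken
after lw $t2, 0($t3): $t2=M[116]=11
after xor $t7, $t7, $t2: $t7=18^11=25
after add $t3, $t3, 4: $t3=116+4=120
after sub $t4, $t4, 1: $t4=3-1=2
cmp $t4, 0  (cmp 2,0)
bne L2: taken
after lw $t2, 0($t3): $t2=M[120]=0
after xor $t7, $t7, $t2: $t7=25^0=25
after add $t3, $t3, 4: $t3=120+4=124
after sub $t4, $t4, 1: $t4=2-1=1
cmp $t4, 0  (cmp 1,0)
bne L2: taken
after lw $t2, 0($t3): $t2=M[124]=6
after xor $t7, $t7, $t2: $t7=25^6=31
after add $t3, $t3, 4: $t3=124+4=128
after sub $t4, $t4, 1: $t4=1-1=0
cmp $t4, 0  (cmp 0,0)
bne L2: not taken
sw $t2, (104) → M[104]=6
halt.
Total executed instructions: 48.

48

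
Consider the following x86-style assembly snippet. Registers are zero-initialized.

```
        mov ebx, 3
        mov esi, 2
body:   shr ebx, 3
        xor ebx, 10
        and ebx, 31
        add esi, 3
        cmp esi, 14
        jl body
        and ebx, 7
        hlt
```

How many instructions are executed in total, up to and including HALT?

28

mov ebx, 3 → ebx=3
mov esi, 2 → esi=2
shr ebx, 3 → ebx=3>>3=0
xor ebx, 10 → ebx=0^10=10
and ebx, 31 → ebx=10&31=10
add esi, 3 → esi=2+3=5
cmp esi, 14  (cmp 5,14)
jl body: taken
shr ebx, 3 → ebx=10>>3=1
xor ebx, 10 → ebx=1^10=11
and ebx, 31 → ebx=11&31=11
add esi, 3 → esi=5+3=8
cmp esi, 14  (cmp 8,14)
jl body: taken
shr ebx, 3 → ebx=11>>3=1
xor ebx, 10 → ebx=1^10=11
and ebx, 31 → ebx=11&31=11
add esi, 3 → esi=8+3=11
cmp esi, 14  (cmp 11,14)
jl body: taken
shr ebx, 3 → ebx=11>>3=1
xor ebx, 10 → ebx=1^10=11
and ebx, 31 → ebx=11&31=11
add esi, 3 → esi=11+3=14
cmp esi, 14  (cmp 14,14)
jl body: not taken
and ebx, 7 → ebx=11&7=3
halt.
Total executed instructions: 28.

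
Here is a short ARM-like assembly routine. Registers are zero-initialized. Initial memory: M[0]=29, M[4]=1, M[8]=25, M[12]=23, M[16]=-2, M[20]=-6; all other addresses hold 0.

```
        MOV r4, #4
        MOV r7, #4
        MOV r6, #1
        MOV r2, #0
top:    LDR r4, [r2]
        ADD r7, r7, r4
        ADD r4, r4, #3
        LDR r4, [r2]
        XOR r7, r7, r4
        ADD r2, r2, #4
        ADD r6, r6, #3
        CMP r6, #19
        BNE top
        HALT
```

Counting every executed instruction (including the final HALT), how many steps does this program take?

after MOV r4, #4: r4=4
after MOV r7, #4: r7=4
after MOV r6, #1: r6=1
after MOV r2, #0: r2=0
after LDR r4, [r2]: r4=M[0]=29
after ADD r7, r7, r4: r7=4+29=33
after ADD r4, r4, #3: r4=29+3=32
after LDR r4, [r2]: r4=M[0]=29
after XOR r7, r7, r4: r7=33^29=60
after ADD r2, r2, #4: r2=0+4=4
after ADD r6, r6, #3: r6=1+3=4
CMP r6, #19  (cmp 4,19)
BNE top: taken
after LDR r4, [r2]: r4=M[4]=1
after ADD r7, r7, r4: r7=60+1=61
after ADD r4, r4, #3: r4=1+3=4
after LDR r4, [r2]: r4=M[4]=1
after XOR r7, r7, r4: r7=61^1=60
after ADD r2, r2, #4: r2=4+4=8
after ADD r6, r6, #3: r6=4+3=7
CMP r6, #19  (cmp 7,19)
BNE top: taken
after LDR r4, [r2]: r4=M[8]=25
after ADD r7, r7, r4: r7=60+25=85
after ADD r4, r4, #3: r4=25+3=28
after LDR r4, [r2]: r4=M[8]=25
after XOR r7, r7, r4: r7=85^25=76
after ADD r2, r2, #4: r2=8+4=12
after ADD r6, r6, #3: r6=7+3=10
CMP r6, #19  (cmp 10,19)
BNE top: taken
after LDR r4, [r2]: r4=M[12]=23
after ADD r7, r7, r4: r7=76+23=99
after ADD r4, r4, #3: r4=23+3=26
after LDR r4, [r2]: r4=M[12]=23
after XOR r7, r7, r4: r7=99^23=116
after ADD r2, r2, #4: r2=12+4=16
after ADD r6, r6, #3: r6=10+3=13
CMP r6, #19  (cmp 13,19)
BNE top: taken
after LDR r4, [r2]: r4=M[16]=-2
after ADD r7, r7, r4: r7=116+(-2)=114
after ADD r4, r4, #3: r4=(-2)+3=1
after LDR r4, [r2]: r4=M[16]=-2
after XOR r7, r7, r4: r7=114^(-2)=-116
after ADD r2, r2, #4: r2=16+4=20
after ADD r6, r6, #3: r6=13+3=16
CMP r6, #19  (cmp 16,19)
BNE top: taken
after LDR r4, [r2]: r4=M[20]=-6
after ADD r7, r7, r4: r7=(-116)+(-6)=-122
after ADD r4, r4, #3: r4=(-6)+3=-3
after LDR r4, [r2]: r4=M[20]=-6
after XOR r7, r7, r4: r7=(-122)^(-6)=124
after ADD r2, r2, #4: r2=20+4=24
after ADD r6, r6, #3: r6=16+3=19
CMP r6, #19  (cmp 19,19)
BNE top: not taken
halt.
Total executed instructions: 59.

59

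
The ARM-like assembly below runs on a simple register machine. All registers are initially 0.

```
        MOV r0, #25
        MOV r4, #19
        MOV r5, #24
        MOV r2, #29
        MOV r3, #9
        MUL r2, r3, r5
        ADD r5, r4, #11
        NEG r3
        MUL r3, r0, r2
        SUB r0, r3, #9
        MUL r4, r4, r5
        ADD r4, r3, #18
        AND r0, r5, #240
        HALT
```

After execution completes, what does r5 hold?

30

after MOV r0, #25: r0=25
after MOV r4, #19: r4=19
after MOV r5, #24: r5=24
after MOV r2, #29: r2=29
after MOV r3, #9: r3=9
after MUL r2, r3, r5: r2=9*24=216
after ADD r5, r4, #11: r5=19+11=30
after NEG r3: r3=-(9)=-9
after MUL r3, r0, r2: r3=25*216=5400
after SUB r0, r3, #9: r0=5400-9=5391
after MUL r4, r4, r5: r4=19*30=570
after ADD r4, r3, #18: r4=5400+18=5418
after AND r0, r5, #240: r0=30&240=16
halt.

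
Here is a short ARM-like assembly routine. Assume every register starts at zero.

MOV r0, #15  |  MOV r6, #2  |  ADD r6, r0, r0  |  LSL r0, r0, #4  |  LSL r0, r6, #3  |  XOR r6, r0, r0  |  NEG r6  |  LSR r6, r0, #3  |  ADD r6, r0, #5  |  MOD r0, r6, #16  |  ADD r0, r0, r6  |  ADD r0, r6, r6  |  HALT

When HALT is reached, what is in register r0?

490

after MOV r0, #15: r0=15
after MOV r6, #2: r6=2
after ADD r6, r0, r0: r6=15+15=30
after LSL r0, r0, #4: r0=15<<4=240
after LSL r0, r6, #3: r0=30<<3=240
after XOR r6, r0, r0: r6=240^240=0
after NEG r6: r6=-(0)=0
after LSR r6, r0, #3: r6=240>>3=30
after ADD r6, r0, #5: r6=240+5=245
after MOD r0, r6, #16: r0=245%16=5
after ADD r0, r0, r6: r0=5+245=250
after ADD r0, r6, r6: r0=245+245=490
halt.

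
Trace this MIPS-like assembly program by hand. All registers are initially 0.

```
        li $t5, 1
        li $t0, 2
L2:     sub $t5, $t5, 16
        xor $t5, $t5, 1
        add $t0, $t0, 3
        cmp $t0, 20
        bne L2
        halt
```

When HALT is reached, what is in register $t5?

-95

$t5=1
$t0=2
$t5=1-16=-15
$t5=(-15)^1=-16
$t0=2+3=5
cmp $t0, 20  (cmp 5,20)
bne L2: taken
$t5=(-16)-16=-32
$t5=(-32)^1=-31
$t0=5+3=8
cmp $t0, 20  (cmp 8,20)
bne L2: taken
$t5=(-31)-16=-47
$t5=(-47)^1=-48
$t0=8+3=11
cmp $t0, 20  (cmp 11,20)
bne L2: taken
$t5=(-48)-16=-64
$t5=(-64)^1=-63
$t0=11+3=14
cmp $t0, 20  (cmp 14,20)
bne L2: taken
$t5=(-63)-16=-79
$t5=(-79)^1=-80
$t0=14+3=17
cmp $t0, 20  (cmp 17,20)
bne L2: taken
$t5=(-80)-16=-96
$t5=(-96)^1=-95
$t0=17+3=20
cmp $t0, 20  (cmp 20,20)
bne L2: not taken
halt.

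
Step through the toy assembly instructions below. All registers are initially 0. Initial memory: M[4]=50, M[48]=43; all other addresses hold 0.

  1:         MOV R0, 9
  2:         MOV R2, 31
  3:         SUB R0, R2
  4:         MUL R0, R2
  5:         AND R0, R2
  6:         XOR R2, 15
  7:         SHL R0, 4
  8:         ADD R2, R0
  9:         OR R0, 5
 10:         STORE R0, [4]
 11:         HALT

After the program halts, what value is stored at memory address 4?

after MOV R0, 9: R0=9
after MOV R2, 31: R2=31
after SUB R0, R2: R0=9-31=-22
after MUL R0, R2: R0=(-22)*31=-682
after AND R0, R2: R0=(-682)&31=22
after XOR R2, 15: R2=31^15=16
after SHL R0, 4: R0=22<<4=352
after ADD R2, R0: R2=16+352=368
after OR R0, 5: R0=352|5=357
STORE R0, [4] → M[4]=357
halt.

357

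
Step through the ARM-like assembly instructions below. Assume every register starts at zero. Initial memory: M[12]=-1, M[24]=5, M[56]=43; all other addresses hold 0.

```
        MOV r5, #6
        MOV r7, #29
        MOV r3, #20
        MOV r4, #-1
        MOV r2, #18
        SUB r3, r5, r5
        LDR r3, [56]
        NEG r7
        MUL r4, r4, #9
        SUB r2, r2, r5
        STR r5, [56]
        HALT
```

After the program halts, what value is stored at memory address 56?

6

MOV r5, #6 → r5=6
MOV r7, #29 → r7=29
MOV r3, #20 → r3=20
MOV r4, #-1 → r4=-1
MOV r2, #18 → r2=18
SUB r3, r5, r5 → r3=6-6=0
LDR r3, [56] → r3=M[56]=43
NEG r7 → r7=-(29)=-29
MUL r4, r4, #9 → r4=(-1)*9=-9
SUB r2, r2, r5 → r2=18-6=12
STR r5, [56] → M[56]=6
halt.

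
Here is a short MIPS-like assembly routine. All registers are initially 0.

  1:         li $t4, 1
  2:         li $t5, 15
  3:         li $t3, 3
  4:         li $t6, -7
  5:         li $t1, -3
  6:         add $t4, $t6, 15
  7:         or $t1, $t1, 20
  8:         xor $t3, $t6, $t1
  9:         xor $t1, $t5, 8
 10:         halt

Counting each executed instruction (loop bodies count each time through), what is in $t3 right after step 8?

4

after li $t4, 1: $t4=1
after li $t5, 15: $t5=15
after li $t3, 3: $t3=3
after li $t6, -7: $t6=-7
after li $t1, -3: $t1=-3
after add $t4, $t6, 15: $t4=(-7)+15=8
after or $t1, $t1, 20: $t1=(-3)|20=-3
after xor $t3, $t6, $t1: $t3=(-7)^(-3)=4
After step 8: $t3 = 4.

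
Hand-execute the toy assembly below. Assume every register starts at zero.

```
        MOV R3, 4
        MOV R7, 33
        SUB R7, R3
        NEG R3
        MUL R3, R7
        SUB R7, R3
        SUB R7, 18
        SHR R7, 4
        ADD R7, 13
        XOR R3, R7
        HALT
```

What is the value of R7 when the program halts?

after MOV R3, 4: R3=4
after MOV R7, 33: R7=33
after SUB R7, R3: R7=33-4=29
after NEG R3: R3=-(4)=-4
after MUL R3, R7: R3=(-4)*29=-116
after SUB R7, R3: R7=29-(-116)=145
after SUB R7, 18: R7=145-18=127
after SHR R7, 4: R7=127>>4=7
after ADD R7, 13: R7=7+13=20
after XOR R3, R7: R3=(-116)^20=-104
halt.

20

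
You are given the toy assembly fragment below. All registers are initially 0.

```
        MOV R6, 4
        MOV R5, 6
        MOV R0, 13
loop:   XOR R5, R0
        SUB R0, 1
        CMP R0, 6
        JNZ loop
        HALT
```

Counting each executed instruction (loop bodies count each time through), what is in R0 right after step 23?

MOV R6, 4 → R6=4
MOV R5, 6 → R5=6
MOV R0, 13 → R0=13
XOR R5, R0 → R5=6^13=11
SUB R0, 1 → R0=13-1=12
CMP R0, 6  (cmp 12,6)
JNZ loop: taken
XOR R5, R0 → R5=11^12=7
SUB R0, 1 → R0=12-1=11
CMP R0, 6  (cmp 11,6)
JNZ loop: taken
XOR R5, R0 → R5=7^11=12
SUB R0, 1 → R0=11-1=10
CMP R0, 6  (cmp 10,6)
JNZ loop: taken
XOR R5, R0 → R5=12^10=6
SUB R0, 1 → R0=10-1=9
CMP R0, 6  (cmp 9,6)
JNZ loop: taken
XOR R5, R0 → R5=6^9=15
SUB R0, 1 → R0=9-1=8
CMP R0, 6  (cmp 8,6)
JNZ loop: taken
After step 23: R0 = 8.

8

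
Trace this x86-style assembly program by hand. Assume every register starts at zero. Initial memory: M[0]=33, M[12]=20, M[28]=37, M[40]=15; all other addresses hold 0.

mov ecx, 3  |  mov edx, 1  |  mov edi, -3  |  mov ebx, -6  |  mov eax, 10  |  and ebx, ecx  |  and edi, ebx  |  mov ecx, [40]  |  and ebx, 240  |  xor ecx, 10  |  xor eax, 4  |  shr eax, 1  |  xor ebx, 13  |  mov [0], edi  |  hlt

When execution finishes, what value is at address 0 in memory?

ecx=3
edx=1
edi=-3
ebx=-6
eax=10
ebx=(-6)&3=2
edi=(-3)&2=0
ecx=M[40]=15
ebx=2&240=0
ecx=15^10=5
eax=10^4=14
eax=14>>1=7
ebx=0^13=13
mov [0], edi → M[0]=0
halt.

0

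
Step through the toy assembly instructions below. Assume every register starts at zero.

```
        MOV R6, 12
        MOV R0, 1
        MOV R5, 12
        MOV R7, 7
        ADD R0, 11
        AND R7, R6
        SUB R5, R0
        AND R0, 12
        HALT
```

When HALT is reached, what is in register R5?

0

MOV R6, 12 → R6=12
MOV R0, 1 → R0=1
MOV R5, 12 → R5=12
MOV R7, 7 → R7=7
ADD R0, 11 → R0=1+11=12
AND R7, R6 → R7=7&12=4
SUB R5, R0 → R5=12-12=0
AND R0, 12 → R0=12&12=12
halt.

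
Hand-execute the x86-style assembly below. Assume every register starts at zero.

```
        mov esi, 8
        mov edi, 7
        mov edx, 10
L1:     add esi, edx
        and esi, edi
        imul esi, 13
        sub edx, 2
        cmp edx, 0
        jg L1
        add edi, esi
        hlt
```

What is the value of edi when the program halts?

after mov esi, 8: esi=8
after mov edi, 7: edi=7
after mov edx, 10: edx=10
after add esi, edx: esi=8+10=18
after and esi, edi: esi=18&7=2
after imul esi, 13: esi=2*13=26
after sub edx, 2: edx=10-2=8
cmp edx, 0  (cmp 8,0)
jg L1: taken
after add esi, edx: esi=26+8=34
after and esi, edi: esi=34&7=2
after imul esi, 13: esi=2*13=26
after sub edx, 2: edx=8-2=6
cmp edx, 0  (cmp 6,0)
jg L1: taken
after add esi, edx: esi=26+6=32
after and esi, edi: esi=32&7=0
after imul esi, 13: esi=0*13=0
after sub edx, 2: edx=6-2=4
cmp edx, 0  (cmp 4,0)
jg L1: taken
after add esi, edx: esi=0+4=4
after and esi, edi: esi=4&7=4
after imul esi, 13: esi=4*13=52
after sub edx, 2: edx=4-2=2
cmp edx, 0  (cmp 2,0)
jg L1: taken
after add esi, edx: esi=52+2=54
after and esi, edi: esi=54&7=6
after imul esi, 13: esi=6*13=78
after sub edx, 2: edx=2-2=0
cmp edx, 0  (cmp 0,0)
jg L1: not taken
after add edi, esi: edi=7+78=85
halt.

85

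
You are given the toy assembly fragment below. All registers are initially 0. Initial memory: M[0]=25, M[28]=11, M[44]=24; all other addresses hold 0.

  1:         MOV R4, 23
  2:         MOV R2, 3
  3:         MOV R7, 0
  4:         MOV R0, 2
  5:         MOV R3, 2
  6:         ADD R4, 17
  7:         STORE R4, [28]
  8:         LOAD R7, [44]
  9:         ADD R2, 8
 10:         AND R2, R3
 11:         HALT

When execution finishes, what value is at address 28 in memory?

after MOV R4, 23: R4=23
after MOV R2, 3: R2=3
after MOV R7, 0: R7=0
after MOV R0, 2: R0=2
after MOV R3, 2: R3=2
after ADD R4, 17: R4=23+17=40
STORE R4, [28] → M[28]=40
after LOAD R7, [44]: R7=M[44]=24
after ADD R2, 8: R2=3+8=11
after AND R2, R3: R2=11&2=2
halt.

40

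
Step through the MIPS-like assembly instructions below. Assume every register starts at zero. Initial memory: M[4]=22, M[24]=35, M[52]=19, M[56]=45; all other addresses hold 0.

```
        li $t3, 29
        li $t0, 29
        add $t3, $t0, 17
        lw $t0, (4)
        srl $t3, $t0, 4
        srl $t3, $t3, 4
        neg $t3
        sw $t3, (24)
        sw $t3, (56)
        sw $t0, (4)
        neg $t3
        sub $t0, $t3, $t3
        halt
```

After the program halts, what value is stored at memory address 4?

after li $t3, 29: $t3=29
after li $t0, 29: $t0=29
after add $t3, $t0, 17: $t3=29+17=46
after lw $t0, (4): $t0=M[4]=22
after srl $t3, $t0, 4: $t3=22>>4=1
after srl $t3, $t3, 4: $t3=1>>4=0
after neg $t3: $t3=-(0)=0
sw $t3, (24) → M[24]=0
sw $t3, (56) → M[56]=0
sw $t0, (4) → M[4]=22
after neg $t3: $t3=-(0)=0
after sub $t0, $t3, $t3: $t0=0-0=0
halt.

22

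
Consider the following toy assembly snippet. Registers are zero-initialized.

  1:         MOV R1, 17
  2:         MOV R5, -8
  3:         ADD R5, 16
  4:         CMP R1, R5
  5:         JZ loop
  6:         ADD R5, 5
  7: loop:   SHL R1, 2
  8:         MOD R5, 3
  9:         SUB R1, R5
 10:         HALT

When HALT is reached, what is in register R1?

R1=17
R5=-8
R5=(-8)+16=8
CMP R1, R5  (cmp 17,8)
JZ loop: not taken
R5=8+5=13
R1=17<<2=68
R5=13%3=1
R1=68-1=67
halt.

67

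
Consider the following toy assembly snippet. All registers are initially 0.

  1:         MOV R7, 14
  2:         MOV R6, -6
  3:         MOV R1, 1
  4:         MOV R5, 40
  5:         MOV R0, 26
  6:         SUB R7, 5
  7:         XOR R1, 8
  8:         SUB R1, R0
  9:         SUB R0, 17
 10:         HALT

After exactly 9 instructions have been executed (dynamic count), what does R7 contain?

9

R7=14
R6=-6
R1=1
R5=40
R0=26
R7=14-5=9
R1=1^8=9
R1=9-26=-17
R0=26-17=9
After step 9: R7 = 9.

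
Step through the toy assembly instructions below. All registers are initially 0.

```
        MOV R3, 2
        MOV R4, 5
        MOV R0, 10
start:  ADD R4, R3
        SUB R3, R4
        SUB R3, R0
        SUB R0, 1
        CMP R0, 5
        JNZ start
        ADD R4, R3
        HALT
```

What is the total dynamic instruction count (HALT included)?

35

after MOV R3, 2: R3=2
after MOV R4, 5: R4=5
after MOV R0, 10: R0=10
after ADD R4, R3: R4=5+2=7
after SUB R3, R4: R3=2-7=-5
after SUB R3, R0: R3=(-5)-10=-15
after SUB R0, 1: R0=10-1=9
CMP R0, 5  (cmp 9,5)
JNZ start: taken
after ADD R4, R3: R4=7+(-15)=-8
after SUB R3, R4: R3=(-15)-(-8)=-7
after SUB R3, R0: R3=(-7)-9=-16
after SUB R0, 1: R0=9-1=8
CMP R0, 5  (cmp 8,5)
JNZ start: taken
after ADD R4, R3: R4=(-8)+(-16)=-24
after SUB R3, R4: R3=(-16)-(-24)=8
after SUB R3, R0: R3=8-8=0
after SUB R0, 1: R0=8-1=7
CMP R0, 5  (cmp 7,5)
JNZ start: taken
after ADD R4, R3: R4=(-24)+0=-24
after SUB R3, R4: R3=0-(-24)=24
after SUB R3, R0: R3=24-7=17
after SUB R0, 1: R0=7-1=6
CMP R0, 5  (cmp 6,5)
JNZ start: taken
after ADD R4, R3: R4=(-24)+17=-7
after SUB R3, R4: R3=17-(-7)=24
after SUB R3, R0: R3=24-6=18
after SUB R0, 1: R0=6-1=5
CMP R0, 5  (cmp 5,5)
JNZ start: not taken
after ADD R4, R3: R4=(-7)+18=11
halt.
Total executed instructions: 35.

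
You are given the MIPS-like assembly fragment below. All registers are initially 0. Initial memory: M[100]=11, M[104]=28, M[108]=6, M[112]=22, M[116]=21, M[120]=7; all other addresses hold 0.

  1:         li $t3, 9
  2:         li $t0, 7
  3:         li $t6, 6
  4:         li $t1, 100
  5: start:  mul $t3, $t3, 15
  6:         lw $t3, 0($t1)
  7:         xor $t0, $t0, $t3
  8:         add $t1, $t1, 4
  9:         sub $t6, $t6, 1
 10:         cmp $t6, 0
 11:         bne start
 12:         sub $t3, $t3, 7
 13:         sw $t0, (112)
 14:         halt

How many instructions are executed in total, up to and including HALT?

49

li $t3, 9 → $t3=9
li $t0, 7 → $t0=7
li $t6, 6 → $t6=6
li $t1, 100 → $t1=100
mul $t3, $t3, 15 → $t3=9*15=135
lw $t3, 0($t1) → $t3=M[100]=11
xor $t0, $t0, $t3 → $t0=7^11=12
add $t1, $t1, 4 → $t1=100+4=104
sub $t6, $t6, 1 → $t6=6-1=5
cmp $t6, 0  (cmp 5,0)
bne start: taken
mul $t3, $t3, 15 → $t3=11*15=165
lw $t3, 0($t1) → $t3=M[104]=28
xor $t0, $t0, $t3 → $t0=12^28=16
add $t1, $t1, 4 → $t1=104+4=108
sub $t6, $t6, 1 → $t6=5-1=4
cmp $t6, 0  (cmp 4,0)
bne start: taken
mul $t3, $t3, 15 → $t3=28*15=420
lw $t3, 0($t1) → $t3=M[108]=6
xor $t0, $t0, $t3 → $t0=16^6=22
add $t1, $t1, 4 → $t1=108+4=112
sub $t6, $t6, 1 → $t6=4-1=3
cmp $t6, 0  (cmp 3,0)
bne start: taken
mul $t3, $t3, 15 → $t3=6*15=90
lw $t3, 0($t1) → $t3=M[112]=22
xor $t0, $t0, $t3 → $t0=22^22=0
add $t1, $t1, 4 → $t1=112+4=116
sub $t6, $t6, 1 → $t6=3-1=2
cmp $t6, 0  (cmp 2,0)
bne start: taken
mul $t3, $t3, 15 → $t3=22*15=330
lw $t3, 0($t1) → $t3=M[116]=21
xor $t0, $t0, $t3 → $t0=0^21=21
add $t1, $t1, 4 → $t1=116+4=120
sub $t6, $t6, 1 → $t6=2-1=1
cmp $t6, 0  (cmp 1,0)
bne start: taken
mul $t3, $t3, 15 → $t3=21*15=315
lw $t3, 0($t1) → $t3=M[120]=7
xor $t0, $t0, $t3 → $t0=21^7=18
add $t1, $t1, 4 → $t1=120+4=124
sub $t6, $t6, 1 → $t6=1-1=0
cmp $t6, 0  (cmp 0,0)
bne start: not taken
sub $t3, $t3, 7 → $t3=7-7=0
sw $t0, (112) → M[112]=18
halt.
Total executed instructions: 49.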